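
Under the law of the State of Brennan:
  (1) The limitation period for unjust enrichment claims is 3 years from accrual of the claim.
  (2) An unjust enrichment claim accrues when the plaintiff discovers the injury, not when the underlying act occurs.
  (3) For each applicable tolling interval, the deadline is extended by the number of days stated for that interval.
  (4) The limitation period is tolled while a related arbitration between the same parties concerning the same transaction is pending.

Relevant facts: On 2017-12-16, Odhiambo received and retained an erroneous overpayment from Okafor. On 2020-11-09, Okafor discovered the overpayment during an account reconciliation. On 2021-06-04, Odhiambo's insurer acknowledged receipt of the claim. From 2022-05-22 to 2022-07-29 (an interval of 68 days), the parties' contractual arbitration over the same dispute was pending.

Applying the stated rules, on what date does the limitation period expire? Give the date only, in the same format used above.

2024-01-16

Accrual is tied to discovery, so the period began on 2020-11-09 rather than on 2017-12-16 when the act occurred.
The untolled deadline — 3 years after 2020-11-09 — is 2023-11-09.
The period was tolled for 68 days by the pending related arbitration (2022-05-22 to 2022-07-29), pushing the deadline to 2024-01-16.
None of the other events listed affects the running of the period under the stated rules.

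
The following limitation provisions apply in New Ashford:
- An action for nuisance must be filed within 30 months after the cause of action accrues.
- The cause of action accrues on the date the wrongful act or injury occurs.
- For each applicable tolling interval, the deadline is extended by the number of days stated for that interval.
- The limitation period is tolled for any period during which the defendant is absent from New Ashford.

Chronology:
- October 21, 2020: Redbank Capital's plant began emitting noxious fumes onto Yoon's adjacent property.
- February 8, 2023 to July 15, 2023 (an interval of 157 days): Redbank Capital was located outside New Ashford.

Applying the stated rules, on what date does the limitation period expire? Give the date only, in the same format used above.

The claim accrued on October 21, 2020, when the wrongful act occurred.
The untolled deadline — 30 months after October 21, 2020 — is April 21, 2023.
The defendant's absence from the jurisdiction from February 8, 2023 to July 15, 2023 tolled the period for 157 days, extending the deadline to September 25, 2023.

September 25, 2023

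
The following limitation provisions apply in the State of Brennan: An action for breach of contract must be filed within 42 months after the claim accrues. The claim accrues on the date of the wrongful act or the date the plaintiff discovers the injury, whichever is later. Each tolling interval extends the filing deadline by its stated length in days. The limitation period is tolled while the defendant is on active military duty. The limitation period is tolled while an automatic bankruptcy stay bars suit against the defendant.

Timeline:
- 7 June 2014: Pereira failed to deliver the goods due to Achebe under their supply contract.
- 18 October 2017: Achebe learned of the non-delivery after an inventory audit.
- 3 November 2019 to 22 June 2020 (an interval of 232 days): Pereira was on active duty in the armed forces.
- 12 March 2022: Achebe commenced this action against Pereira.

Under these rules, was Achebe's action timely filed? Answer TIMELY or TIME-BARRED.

TIME-BARRED

The claim accrued on 18 October 2017 — the later of the 7 June 2014 act and the 18 October 2017 discovery.
Adding the 42 months base period to 18 October 2017 gives a deadline of 18 April 2021, before any tolling.
The period was tolled for 232 days by the defendant's active military service (3 November 2019 to 22 June 2020), pushing the deadline to 6 December 2021.
Achebe filed on 12 March 2022, after the 6 December 2021 deadline, so the action is time-barred.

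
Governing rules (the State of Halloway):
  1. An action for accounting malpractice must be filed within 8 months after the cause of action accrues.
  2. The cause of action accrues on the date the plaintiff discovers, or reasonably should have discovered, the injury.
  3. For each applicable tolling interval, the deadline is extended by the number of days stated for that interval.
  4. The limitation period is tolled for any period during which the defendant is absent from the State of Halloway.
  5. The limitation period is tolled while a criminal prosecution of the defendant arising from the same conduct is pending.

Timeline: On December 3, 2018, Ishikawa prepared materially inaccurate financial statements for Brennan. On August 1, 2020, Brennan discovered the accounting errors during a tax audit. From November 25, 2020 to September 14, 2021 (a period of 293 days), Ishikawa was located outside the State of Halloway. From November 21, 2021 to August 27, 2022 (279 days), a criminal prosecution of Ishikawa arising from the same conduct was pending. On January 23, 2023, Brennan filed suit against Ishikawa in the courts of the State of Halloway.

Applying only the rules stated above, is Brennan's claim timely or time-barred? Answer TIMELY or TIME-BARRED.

TIME-BARRED

Accrual is tied to discovery, so the period began on August 1, 2020 rather than on December 3, 2018 when the act occurred.
Adding the 8 months base period to August 1, 2020 gives a deadline of April 1, 2021, before any tolling.
The period was tolled for 293 days by the defendant's absence from the jurisdiction (November 25, 2020 to September 14, 2021), pushing the deadline to January 19, 2022.
Because the pending criminal prosecution ran from November 21, 2021 to August 27, 2022, the deadline is extended by 279 days to October 25, 2022.
Filing on January 23, 2023 missed the October 25, 2022 deadline — the action is time-barred.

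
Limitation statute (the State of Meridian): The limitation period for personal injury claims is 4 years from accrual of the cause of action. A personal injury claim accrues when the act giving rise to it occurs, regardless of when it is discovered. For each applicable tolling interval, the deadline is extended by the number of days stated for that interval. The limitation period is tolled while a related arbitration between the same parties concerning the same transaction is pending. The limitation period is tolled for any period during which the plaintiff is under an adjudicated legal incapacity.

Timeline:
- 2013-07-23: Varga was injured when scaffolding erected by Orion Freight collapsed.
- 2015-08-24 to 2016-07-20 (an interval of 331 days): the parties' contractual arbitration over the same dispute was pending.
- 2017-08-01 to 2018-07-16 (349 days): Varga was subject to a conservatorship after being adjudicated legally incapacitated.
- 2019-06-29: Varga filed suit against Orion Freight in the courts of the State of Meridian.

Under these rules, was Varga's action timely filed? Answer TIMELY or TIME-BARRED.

TIME-BARRED

The limitation period began to run on 2013-07-23.
The untolled deadline — 4 years after 2013-07-23 — is 2017-07-23.
Because the pending related arbitration ran from 2015-08-24 to 2016-07-20, the deadline is extended by 331 days to 2018-06-19.
The plaintiff's legal incapacity from 2017-08-01 to 2018-07-16 tolled the period for 349 days, extending the deadline to 2019-06-03.
Varga filed on 2019-06-29, after the 2019-06-03 deadline, so the action is time-barred.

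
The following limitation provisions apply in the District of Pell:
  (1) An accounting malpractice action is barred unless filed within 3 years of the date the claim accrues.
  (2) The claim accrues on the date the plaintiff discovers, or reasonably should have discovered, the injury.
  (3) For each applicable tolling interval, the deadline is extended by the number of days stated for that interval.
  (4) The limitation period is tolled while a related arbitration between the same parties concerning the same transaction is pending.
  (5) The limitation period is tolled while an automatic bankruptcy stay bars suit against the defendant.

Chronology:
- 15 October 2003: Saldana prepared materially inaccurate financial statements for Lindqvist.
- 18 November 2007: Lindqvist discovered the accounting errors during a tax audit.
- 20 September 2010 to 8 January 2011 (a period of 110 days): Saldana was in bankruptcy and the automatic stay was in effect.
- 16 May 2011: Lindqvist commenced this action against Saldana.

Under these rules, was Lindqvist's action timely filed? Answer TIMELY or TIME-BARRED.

TIME-BARRED

Accrual is tied to discovery, so the period began on 18 November 2007 rather than on 15 October 2003 when the act occurred.
3 years from 18 November 2007 is 18 November 2010.
Because the automatic bankruptcy stay ran from 20 September 2010 to 8 January 2011, the deadline is extended by 110 days to 8 March 2011.
Lindqvist filed on 16 May 2011, after the 8 March 2011 deadline, so the action is time-barred.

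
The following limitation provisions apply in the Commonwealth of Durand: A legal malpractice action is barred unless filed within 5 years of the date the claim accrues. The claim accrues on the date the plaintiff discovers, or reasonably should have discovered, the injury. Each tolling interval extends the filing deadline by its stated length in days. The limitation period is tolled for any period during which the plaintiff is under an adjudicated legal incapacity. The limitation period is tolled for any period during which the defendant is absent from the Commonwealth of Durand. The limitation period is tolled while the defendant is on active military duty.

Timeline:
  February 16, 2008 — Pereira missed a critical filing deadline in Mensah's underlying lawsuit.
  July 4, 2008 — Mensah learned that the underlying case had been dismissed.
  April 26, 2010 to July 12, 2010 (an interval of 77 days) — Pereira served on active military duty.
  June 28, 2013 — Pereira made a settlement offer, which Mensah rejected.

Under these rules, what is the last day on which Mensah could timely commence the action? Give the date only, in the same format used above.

Accrual is tied to discovery, so the period began on July 4, 2008 rather than on February 16, 2008 when the act occurred.
Adding the 5 years base period to July 4, 2008 gives a deadline of July 4, 2013, before any tolling.
The defendant's active military service from April 26, 2010 to July 12, 2010 tolled the period for 77 days, extending the deadline to September 19, 2013.
None of the other events listed affects the running of the period under the stated rules.

September 19, 2013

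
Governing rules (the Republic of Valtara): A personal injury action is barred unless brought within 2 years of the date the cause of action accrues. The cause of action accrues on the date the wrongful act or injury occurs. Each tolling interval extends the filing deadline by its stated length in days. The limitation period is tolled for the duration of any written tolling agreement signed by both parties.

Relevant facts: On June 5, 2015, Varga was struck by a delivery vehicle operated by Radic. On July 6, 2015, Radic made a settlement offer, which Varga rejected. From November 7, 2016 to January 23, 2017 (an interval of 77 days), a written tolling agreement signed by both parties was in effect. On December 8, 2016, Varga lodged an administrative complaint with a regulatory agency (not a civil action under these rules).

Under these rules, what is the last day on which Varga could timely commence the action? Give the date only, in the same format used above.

August 21, 2017

The claim accrued on June 5, 2015, when the wrongful act occurred.
2 years from June 5, 2015 is June 5, 2017.
Because the written tolling agreement ran from November 7, 2016 to January 23, 2017, the deadline is extended by 77 days to August 21, 2017.
Nothing else in the chronology tolls or restarts the period.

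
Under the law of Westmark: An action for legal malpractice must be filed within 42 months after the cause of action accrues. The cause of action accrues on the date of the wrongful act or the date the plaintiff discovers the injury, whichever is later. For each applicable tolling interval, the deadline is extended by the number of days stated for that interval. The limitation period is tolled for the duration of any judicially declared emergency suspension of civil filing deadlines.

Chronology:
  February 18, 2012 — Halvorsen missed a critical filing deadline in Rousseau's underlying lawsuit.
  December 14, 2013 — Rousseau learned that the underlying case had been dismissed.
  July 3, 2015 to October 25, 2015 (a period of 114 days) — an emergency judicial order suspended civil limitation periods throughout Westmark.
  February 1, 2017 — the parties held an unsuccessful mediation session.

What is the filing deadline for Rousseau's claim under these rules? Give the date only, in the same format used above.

October 6, 2017

Taking the later of the act (February 18, 2012) and discovery (December 14, 2013), the claim accrued on December 14, 2013.
42 months from December 14, 2013 is June 14, 2017.
Because the emergency suspension of filing deadlines ran from July 3, 2015 to October 25, 2015, the deadline is extended by 114 days to October 6, 2017.
The other events in the timeline have no effect on the limitation period under the stated rules.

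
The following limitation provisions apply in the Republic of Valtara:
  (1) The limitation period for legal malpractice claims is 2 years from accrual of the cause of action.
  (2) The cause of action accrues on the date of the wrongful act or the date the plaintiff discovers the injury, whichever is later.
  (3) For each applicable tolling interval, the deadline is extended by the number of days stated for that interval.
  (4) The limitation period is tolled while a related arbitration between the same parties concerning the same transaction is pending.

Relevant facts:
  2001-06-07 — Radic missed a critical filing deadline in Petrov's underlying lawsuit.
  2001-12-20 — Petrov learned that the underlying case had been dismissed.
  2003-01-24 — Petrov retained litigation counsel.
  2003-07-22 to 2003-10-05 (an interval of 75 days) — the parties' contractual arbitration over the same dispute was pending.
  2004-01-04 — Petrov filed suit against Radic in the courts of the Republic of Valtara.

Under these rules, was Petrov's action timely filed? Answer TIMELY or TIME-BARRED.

The claim accrued on 2001-12-20 — the later of the 2001-06-07 act and the 2001-12-20 discovery.
The untolled deadline — 2 years after 2001-12-20 — is 2003-12-20.
The pending related arbitration from 2003-07-22 to 2003-10-05 tolled the period for 75 days, extending the deadline to 2004-03-04.
The other events in the timeline have no effect on the limitation period under the stated rules.
The 2004-01-04 filing precedes the 2004-03-04 deadline; the claim is timely.

TIMELY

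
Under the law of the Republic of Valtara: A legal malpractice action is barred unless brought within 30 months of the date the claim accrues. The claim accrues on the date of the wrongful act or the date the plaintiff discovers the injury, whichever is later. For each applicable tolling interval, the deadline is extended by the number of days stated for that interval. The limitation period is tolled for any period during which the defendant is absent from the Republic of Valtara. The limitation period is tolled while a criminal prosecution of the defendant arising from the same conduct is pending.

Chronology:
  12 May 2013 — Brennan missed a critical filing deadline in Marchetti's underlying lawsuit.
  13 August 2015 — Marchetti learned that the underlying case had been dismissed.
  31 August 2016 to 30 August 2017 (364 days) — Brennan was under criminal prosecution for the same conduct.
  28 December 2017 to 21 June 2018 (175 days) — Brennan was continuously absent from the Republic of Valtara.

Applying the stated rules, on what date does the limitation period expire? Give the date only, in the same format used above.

6 August 2019

Taking the later of the act (12 May 2013) and discovery (13 August 2015), the claim accrued on 13 August 2015.
Adding the 30 months base period to 13 August 2015 gives a deadline of 13 February 2018, before any tolling.
Because the pending criminal prosecution ran from 31 August 2016 to 30 August 2017, the deadline is extended by 364 days to 12 February 2019.
The defendant's absence from the jurisdiction from 28 December 2017 to 21 June 2018 tolled the period for 175 days, extending the deadline to 6 August 2019.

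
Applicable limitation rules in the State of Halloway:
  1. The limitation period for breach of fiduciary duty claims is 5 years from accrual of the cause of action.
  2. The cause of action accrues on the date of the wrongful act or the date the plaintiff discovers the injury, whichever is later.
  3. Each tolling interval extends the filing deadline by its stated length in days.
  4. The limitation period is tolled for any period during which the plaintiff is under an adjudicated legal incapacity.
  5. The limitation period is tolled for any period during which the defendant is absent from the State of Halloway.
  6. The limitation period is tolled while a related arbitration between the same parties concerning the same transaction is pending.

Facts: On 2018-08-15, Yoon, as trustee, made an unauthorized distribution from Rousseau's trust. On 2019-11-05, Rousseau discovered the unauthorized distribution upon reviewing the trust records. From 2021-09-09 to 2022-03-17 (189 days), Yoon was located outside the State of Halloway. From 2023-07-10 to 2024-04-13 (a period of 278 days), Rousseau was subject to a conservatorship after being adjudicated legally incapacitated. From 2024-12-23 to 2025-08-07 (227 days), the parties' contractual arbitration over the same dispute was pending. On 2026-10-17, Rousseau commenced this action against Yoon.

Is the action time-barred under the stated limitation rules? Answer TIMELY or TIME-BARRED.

TIME-BARRED

Because discovery on 2019-11-05 post-dates the 2018-08-15 act, accrual under the later-of rule falls on 2019-11-05.
The untolled deadline — 5 years after 2019-11-05 — is 2024-11-05.
The period was tolled for 189 days by the defendant's absence from the jurisdiction (2021-09-09 to 2022-03-17), pushing the deadline to 2025-05-13.
Because the plaintiff's legal incapacity ran from 2023-07-10 to 2024-04-13, the deadline is extended by 278 days to 2026-02-15.
The pending related arbitration from 2024-12-23 to 2025-08-07 tolled the period for 227 days, extending the deadline to 2026-09-30.
Rousseau filed on 2026-10-17, after the 2026-09-30 deadline, so the action is time-barred.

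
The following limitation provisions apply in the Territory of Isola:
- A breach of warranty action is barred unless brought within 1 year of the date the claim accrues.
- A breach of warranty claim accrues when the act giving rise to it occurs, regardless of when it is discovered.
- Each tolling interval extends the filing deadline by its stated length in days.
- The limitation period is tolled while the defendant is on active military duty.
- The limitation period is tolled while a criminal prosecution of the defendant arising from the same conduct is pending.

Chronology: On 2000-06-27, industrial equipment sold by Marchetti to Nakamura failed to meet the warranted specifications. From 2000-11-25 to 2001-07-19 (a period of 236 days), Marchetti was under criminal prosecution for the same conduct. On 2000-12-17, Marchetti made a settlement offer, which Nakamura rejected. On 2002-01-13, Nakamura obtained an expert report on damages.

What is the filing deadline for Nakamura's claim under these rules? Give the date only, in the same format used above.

2002-02-18

The limitation period began to run on 2000-06-27.
1 year from 2000-06-27 is 2001-06-27.
The pending criminal prosecution from 2000-11-25 to 2001-07-19 tolled the period for 236 days, extending the deadline to 2002-02-18.
The other events in the timeline have no effect on the limitation period under the stated rules.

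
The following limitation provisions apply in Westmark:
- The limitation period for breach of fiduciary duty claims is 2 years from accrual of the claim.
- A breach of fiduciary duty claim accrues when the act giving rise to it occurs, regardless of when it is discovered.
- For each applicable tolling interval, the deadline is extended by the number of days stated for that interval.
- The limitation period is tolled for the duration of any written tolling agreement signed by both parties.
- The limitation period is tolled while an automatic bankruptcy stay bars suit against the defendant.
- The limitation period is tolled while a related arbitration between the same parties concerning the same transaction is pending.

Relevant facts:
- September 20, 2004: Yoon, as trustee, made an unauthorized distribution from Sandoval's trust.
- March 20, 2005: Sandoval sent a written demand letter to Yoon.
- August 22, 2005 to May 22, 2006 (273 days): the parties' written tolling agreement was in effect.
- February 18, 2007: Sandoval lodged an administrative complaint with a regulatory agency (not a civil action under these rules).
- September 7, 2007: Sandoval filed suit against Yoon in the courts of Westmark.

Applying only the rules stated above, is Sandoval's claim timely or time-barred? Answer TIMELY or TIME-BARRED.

TIME-BARRED

The claim accrued on September 20, 2004, when the wrongful act occurred.
2 years from September 20, 2004 is September 20, 2006.
Because the written tolling agreement ran from August 22, 2005 to May 22, 2006, the deadline is extended by 273 days to June 20, 2007.
None of the other events listed affects the running of the period under the stated rules.
Sandoval filed on September 7, 2007, after the June 20, 2007 deadline, so the action is time-barred.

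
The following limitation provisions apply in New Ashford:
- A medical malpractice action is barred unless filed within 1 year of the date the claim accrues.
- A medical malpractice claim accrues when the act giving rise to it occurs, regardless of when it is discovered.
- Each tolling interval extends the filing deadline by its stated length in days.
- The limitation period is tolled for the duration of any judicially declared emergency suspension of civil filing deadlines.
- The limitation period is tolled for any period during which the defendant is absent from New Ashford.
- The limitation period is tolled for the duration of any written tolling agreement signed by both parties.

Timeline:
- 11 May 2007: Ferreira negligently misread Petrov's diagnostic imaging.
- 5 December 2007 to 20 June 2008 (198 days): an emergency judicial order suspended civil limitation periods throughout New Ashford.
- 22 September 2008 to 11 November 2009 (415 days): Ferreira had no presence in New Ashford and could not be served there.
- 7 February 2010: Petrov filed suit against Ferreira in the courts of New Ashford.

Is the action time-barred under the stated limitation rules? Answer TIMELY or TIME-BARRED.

The claim accrued on 11 May 2007, when the wrongful act occurred.
The untolled deadline — 1 year after 11 May 2007 — is 11 May 2008.
Because the emergency suspension of filing deadlines ran from 5 December 2007 to 20 June 2008, the deadline is extended by 198 days to 25 November 2008.
The period was tolled for 415 days by the defendant's absence from the jurisdiction (22 September 2008 to 11 November 2009), pushing the deadline to 14 January 2010.
Petrov filed on 7 February 2010, after the 14 January 2010 deadline, so the action is time-barred.

TIME-BARRED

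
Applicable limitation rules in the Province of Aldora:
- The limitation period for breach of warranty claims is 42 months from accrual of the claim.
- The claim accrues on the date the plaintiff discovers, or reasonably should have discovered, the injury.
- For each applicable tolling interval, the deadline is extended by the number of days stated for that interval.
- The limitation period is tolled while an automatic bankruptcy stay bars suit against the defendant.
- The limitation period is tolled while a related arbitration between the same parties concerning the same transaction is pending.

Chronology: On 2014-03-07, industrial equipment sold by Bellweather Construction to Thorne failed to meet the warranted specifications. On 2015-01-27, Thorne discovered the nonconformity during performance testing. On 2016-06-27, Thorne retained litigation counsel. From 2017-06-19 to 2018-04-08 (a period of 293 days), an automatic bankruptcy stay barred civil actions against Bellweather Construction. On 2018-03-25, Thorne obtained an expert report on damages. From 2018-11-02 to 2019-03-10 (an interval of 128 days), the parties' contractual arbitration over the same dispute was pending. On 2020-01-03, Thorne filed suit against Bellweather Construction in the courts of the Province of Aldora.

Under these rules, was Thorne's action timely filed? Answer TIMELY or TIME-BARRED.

The claim did not accrue until Thorne discovered the injury on 2015-01-27; the 2014-03-07 act date does not start the clock under the stated rule.
42 months from 2015-01-27 is 2018-07-27.
The automatic bankruptcy stay from 2017-06-19 to 2018-04-08 tolled the period for 293 days, extending the deadline to 2019-05-16.
The pending related arbitration from 2018-11-02 to 2019-03-10 tolled the period for 128 days, extending the deadline to 2019-09-21.
The other events in the timeline have no effect on the limitation period under the stated rules.
Filing on 2020-01-03 missed the 2019-09-21 deadline — the action is time-barred.

TIME-BARRED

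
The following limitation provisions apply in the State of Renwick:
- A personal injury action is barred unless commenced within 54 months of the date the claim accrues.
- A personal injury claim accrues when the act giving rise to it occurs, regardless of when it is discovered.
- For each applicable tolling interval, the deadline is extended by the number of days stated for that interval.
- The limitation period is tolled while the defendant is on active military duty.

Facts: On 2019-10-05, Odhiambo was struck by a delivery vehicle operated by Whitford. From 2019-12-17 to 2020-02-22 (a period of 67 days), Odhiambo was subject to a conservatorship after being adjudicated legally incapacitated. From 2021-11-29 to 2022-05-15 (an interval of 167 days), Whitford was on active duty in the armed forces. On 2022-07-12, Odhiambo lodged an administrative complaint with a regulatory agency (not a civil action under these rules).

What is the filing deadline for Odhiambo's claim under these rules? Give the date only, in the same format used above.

2024-09-19

The limitation period began to run on 2019-10-05.
54 months from 2019-10-05 is 2024-04-05.
Because the defendant's active military service ran from 2021-11-29 to 2022-05-15, the deadline is extended by 167 days to 2024-09-19.
The plaintiff's legal incapacity from 2019-12-17 to 2020-02-22 does not toll the period, because no stated rule makes the plaintiff's incapacity a tolling event.
The other events in the timeline have no effect on the limitation period under the stated rules.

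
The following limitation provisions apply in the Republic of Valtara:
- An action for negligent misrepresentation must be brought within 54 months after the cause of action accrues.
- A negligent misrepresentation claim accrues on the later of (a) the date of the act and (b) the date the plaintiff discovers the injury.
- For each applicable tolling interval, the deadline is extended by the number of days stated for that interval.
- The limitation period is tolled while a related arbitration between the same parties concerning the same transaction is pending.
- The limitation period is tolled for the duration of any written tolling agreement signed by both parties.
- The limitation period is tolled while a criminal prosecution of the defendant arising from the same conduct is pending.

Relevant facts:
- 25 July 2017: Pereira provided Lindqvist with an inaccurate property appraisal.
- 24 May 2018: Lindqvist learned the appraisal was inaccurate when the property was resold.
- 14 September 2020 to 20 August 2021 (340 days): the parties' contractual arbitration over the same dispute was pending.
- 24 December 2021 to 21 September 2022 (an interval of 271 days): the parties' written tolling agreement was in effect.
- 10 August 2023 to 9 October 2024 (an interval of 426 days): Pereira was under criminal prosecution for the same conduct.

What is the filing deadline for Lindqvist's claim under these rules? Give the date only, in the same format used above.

Because discovery on 24 May 2018 post-dates the 25 July 2017 act, accrual under the later-of rule falls on 24 May 2018.
Adding the 54 months base period to 24 May 2018 gives a deadline of 24 November 2022, before any tolling.
Because the pending related arbitration ran from 14 September 2020 to 20 August 2021, the deadline is extended by 340 days to 30 October 2023.
Because the written tolling agreement ran from 24 December 2021 to 21 September 2022, the deadline is extended by 271 days to 27 July 2024.
The period was tolled for 426 days by the pending criminal prosecution (10 August 2023 to 9 October 2024), pushing the deadline to 26 September 2025.

26 September 2025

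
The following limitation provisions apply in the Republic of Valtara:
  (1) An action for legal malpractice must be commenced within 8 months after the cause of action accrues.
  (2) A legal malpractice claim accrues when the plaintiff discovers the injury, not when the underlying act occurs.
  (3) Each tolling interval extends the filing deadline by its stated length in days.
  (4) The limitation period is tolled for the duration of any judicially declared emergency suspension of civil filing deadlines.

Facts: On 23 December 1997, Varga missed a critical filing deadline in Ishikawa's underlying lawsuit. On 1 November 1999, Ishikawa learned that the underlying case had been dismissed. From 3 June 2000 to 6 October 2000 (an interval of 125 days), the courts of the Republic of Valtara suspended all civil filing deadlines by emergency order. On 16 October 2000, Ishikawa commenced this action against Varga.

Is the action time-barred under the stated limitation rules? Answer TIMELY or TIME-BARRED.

Under the discovery rule, the claim accrued on 1 November 1999, when Ishikawa discovered the injury — not on the 23 December 1997 date of the underlying act.
The untolled deadline — 8 months after 1 November 1999 — is 1 July 2000.
Because the emergency suspension of filing deadlines ran from 3 June 2000 to 6 October 2000, the deadline is extended by 125 days to 3 November 2000.
Filing on 16 October 2000 beat the 3 November 2000 deadline — the action is timely.

TIMELY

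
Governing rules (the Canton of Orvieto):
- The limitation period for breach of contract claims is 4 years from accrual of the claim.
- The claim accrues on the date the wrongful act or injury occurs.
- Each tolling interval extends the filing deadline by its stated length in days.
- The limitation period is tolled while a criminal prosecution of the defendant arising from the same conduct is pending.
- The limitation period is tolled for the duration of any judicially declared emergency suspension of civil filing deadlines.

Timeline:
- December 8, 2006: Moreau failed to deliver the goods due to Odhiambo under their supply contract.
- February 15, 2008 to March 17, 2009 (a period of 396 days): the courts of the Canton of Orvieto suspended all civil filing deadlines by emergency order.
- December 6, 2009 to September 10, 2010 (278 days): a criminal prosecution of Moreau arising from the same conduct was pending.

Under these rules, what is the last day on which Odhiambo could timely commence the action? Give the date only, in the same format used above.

The claim accrued on December 8, 2006, the date of the act.
4 years from December 8, 2006 is December 8, 2010.
The period was tolled for 396 days by the emergency suspension of filing deadlines (February 15, 2008 to March 17, 2009), pushing the deadline to January 8, 2012.
Because the pending criminal prosecution ran from December 6, 2009 to September 10, 2010, the deadline is extended by 278 days to October 12, 2012.

October 12, 2012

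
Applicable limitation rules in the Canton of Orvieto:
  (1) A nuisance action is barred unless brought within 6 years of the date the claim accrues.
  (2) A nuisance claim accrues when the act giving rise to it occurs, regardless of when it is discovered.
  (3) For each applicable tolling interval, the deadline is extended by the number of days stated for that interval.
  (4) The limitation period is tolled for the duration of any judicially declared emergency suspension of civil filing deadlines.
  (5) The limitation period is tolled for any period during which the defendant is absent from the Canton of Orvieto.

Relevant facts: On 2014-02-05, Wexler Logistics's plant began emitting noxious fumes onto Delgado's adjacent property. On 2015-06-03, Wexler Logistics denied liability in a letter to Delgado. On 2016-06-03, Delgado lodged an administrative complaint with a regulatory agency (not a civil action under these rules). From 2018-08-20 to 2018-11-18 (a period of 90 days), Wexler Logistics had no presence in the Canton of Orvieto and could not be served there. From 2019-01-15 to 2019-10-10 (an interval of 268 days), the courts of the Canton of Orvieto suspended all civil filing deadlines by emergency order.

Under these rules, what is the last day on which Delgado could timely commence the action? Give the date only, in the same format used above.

The limitation period began to run on 2014-02-05.
The untolled deadline — 6 years after 2014-02-05 — is 2020-02-05.
The defendant's absence from the jurisdiction from 2018-08-20 to 2018-11-18 tolled the period for 90 days, extending the deadline to 2020-05-05.
Because the emergency suspension of filing deadlines ran from 2019-01-15 to 2019-10-10, the deadline is extended by 268 days to 2021-01-28.
Nothing else in the chronology tolls or restarts the period.

2021-01-28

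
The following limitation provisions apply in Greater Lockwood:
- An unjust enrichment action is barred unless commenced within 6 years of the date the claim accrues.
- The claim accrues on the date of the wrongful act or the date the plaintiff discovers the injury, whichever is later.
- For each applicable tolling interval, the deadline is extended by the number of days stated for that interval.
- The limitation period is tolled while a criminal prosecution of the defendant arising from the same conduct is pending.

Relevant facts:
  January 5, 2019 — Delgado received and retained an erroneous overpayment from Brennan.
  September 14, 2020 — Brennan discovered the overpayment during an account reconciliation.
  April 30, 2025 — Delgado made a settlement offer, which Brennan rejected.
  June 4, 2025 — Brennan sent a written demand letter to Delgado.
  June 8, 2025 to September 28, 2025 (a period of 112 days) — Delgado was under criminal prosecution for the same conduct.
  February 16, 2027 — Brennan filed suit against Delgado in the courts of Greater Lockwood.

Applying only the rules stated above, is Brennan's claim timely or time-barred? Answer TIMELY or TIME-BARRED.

The claim accrued on September 14, 2020 — the later of the January 5, 2019 act and the September 14, 2020 discovery.
The untolled deadline — 6 years after September 14, 2020 — is September 14, 2026.
Because the pending criminal prosecution ran from June 8, 2025 to September 28, 2025, the deadline is extended by 112 days to January 4, 2027.
Nothing else in the chronology tolls or restarts the period.
Brennan filed on February 16, 2027, after the January 4, 2027 deadline, so the action is time-barred.

TIME-BARRED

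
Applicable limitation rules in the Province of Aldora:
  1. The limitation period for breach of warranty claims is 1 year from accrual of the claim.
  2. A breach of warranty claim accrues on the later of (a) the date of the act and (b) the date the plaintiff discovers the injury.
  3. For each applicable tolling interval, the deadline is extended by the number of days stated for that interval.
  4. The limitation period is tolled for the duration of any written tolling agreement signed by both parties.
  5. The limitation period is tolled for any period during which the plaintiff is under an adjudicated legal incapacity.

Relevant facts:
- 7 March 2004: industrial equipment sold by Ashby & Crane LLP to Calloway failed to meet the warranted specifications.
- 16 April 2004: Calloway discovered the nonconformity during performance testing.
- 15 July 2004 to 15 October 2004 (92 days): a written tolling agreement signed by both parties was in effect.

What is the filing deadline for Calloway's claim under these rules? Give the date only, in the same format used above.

The claim accrued on 16 April 2004 — the later of the 7 March 2004 act and the 16 April 2004 discovery.
Adding the 1 year base period to 16 April 2004 gives a deadline of 16 April 2005, before any tolling.
The period was tolled for 92 days by the written tolling agreement (15 July 2004 to 15 October 2004), pushing the deadline to 17 July 2005.

17 July 2005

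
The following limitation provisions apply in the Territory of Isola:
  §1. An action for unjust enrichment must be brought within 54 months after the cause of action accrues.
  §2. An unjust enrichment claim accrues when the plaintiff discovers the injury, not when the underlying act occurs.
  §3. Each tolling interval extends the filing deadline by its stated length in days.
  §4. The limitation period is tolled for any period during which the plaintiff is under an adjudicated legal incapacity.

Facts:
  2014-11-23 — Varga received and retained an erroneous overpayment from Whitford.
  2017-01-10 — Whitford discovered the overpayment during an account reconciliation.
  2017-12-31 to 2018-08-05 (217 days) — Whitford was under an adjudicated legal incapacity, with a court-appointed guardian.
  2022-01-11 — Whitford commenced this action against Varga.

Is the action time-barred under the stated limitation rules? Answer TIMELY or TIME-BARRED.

TIMELY

The claim did not accrue until Whitford discovered the injury on 2017-01-10; the 2014-11-23 act date does not start the clock under the stated rule.
Adding the 54 months base period to 2017-01-10 gives a deadline of 2021-07-10, before any tolling.
The period was tolled for 217 days by the plaintiff's legal incapacity (2017-12-31 to 2018-08-05), pushing the deadline to 2022-02-12.
Filing on 2022-01-11 beat the 2022-02-12 deadline — the action is timely.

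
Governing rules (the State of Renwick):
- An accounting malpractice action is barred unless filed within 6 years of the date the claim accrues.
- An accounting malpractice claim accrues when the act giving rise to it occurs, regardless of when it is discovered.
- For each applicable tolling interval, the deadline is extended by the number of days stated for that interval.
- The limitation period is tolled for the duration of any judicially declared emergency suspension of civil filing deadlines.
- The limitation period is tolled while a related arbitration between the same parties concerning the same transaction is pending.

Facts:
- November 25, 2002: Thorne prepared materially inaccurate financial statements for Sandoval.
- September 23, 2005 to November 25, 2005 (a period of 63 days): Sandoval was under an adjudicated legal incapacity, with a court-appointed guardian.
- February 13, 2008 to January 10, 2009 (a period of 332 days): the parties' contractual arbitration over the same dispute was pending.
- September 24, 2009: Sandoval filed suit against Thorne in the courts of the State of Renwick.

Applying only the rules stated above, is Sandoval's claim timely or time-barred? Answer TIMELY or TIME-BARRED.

The limitation period began to run on November 25, 2002.
The untolled deadline — 6 years after November 25, 2002 — is November 25, 2008.
Because the pending related arbitration ran from February 13, 2008 to January 10, 2009, the deadline is extended by 332 days to October 23, 2009.
Although the plaintiff's incapacity ran from September 23, 2005 to November 25, 2005, the stated rules do not make that a tolling event, so it is disregarded.
The September 24, 2009 filing precedes the October 23, 2009 deadline; the claim is timely.

TIMELY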